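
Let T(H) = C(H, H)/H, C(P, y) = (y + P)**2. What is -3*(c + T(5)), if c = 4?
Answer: -72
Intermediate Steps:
C(P, y) = (P + y)**2
T(H) = 4*H (T(H) = (H + H)**2/H = (2*H)**2/H = (4*H**2)/H = 4*H)
-3*(c + T(5)) = -3*(4 + 4*5) = -3*(4 + 20) = -3*24 = -72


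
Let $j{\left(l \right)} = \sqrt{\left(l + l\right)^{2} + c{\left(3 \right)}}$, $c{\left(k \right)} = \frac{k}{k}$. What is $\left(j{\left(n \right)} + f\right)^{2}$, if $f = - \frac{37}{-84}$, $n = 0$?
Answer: $\frac{14641}{7056} \approx 2.075$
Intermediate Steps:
$c{\left(k \right)} = 1$
$f = \frac{37}{84}$ ($f = \left(-37\right) \left(- \frac{1}{84}\right) = \frac{37}{84} \approx 0.44048$)
$j{\left(l \right)} = \sqrt{1 + 4 l^{2}}$ ($j{\left(l \right)} = \sqrt{\left(l + l\right)^{2} + 1} = \sqrt{\left(2 l\right)^{2} + 1} = \sqrt{4 l^{2} + 1} = \sqrt{1 + 4 l^{2}}$)
$\left(j{\left(n \right)} + f\right)^{2} = \left(\sqrt{1 + 4 \cdot 0^{2}} + \frac{37}{84}\right)^{2} = \left(\sqrt{1 + 4 \cdot 0} + \frac{37}{84}\right)^{2} = \left(\sqrt{1 + 0} + \frac{37}{84}\right)^{2} = \left(\sqrt{1} + \frac{37}{84}\right)^{2} = \left(1 + \frac{37}{84}\right)^{2} = \left(\frac{121}{84}\right)^{2} = \frac{14641}{7056}$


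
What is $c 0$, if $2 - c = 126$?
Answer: $0$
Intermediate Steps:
$c = -124$ ($c = 2 - 126 = -124$)
$c 0 = \left(-124\right) 0 = 0$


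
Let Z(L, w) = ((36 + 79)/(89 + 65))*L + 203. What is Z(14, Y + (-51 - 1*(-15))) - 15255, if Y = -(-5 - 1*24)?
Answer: -165457/11 ≈ -15042.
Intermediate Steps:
Y = 29 (Y = -(-5 - 24) = -1*(-29) = 29)
Z(L, w) = 203 + 115*L/154 (Z(L, w) = (115/154)*L + 203 = (115*(1/154))*L + 203 = 115*L/154 + 203 = 203 + 115*L/154)
Z(14, Y + (-51 - 1*(-15))) - 15255 = (203 + (115/154)*14) - 15255 = (203 + 115/11) - 15255 = 2348/11 - 15255 = -165457/11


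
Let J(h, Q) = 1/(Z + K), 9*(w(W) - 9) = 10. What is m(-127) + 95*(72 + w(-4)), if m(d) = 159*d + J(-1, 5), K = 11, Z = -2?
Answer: -37177/3 ≈ -12392.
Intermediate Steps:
w(W) = 91/9 (w(W) = 9 + (1/9)*10 = 9 + 10/9 = 91/9)
J(h, Q) = 1/9 (J(h, Q) = 1/(-2 + 11) = 1/9)
m(d) = 1/9 + 159*d (m(d) = 159*d + 1/9 = 1/9 + 159*d)
m(-127) + 95*(72 + w(-4)) = (1/9 + 159*(-127)) + 95*(72 + 91/9) = (1/9 - 20193) + 95*(739/9) = -181736/9 + 70205/9 = -37177/3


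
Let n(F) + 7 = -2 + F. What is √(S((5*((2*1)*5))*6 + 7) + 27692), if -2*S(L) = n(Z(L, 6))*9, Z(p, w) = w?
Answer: √110822/2 ≈ 166.45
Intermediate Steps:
n(F) = -9 + F (n(F) = -7 + (-2 + F) = -9 + F)
S(L) = 27/2 (S(L) = -(-9 + 6)*9/2 = -(-3)*9/2 = -½*(-27) = 27/2)
√(S((5*((2*1)*5))*6 + 7) + 27692) = √(27/2 + 27692) = √(55411/2) = √110822/2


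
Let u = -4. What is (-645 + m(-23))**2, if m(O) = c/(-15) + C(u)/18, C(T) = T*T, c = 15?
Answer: 33709636/81 ≈ 4.1617e+5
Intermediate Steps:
C(T) = T**2
m(O) = -1/9 (m(O) = 15/(-15) + (-4)**2/18 = 15*(-1/15) + 16*(1/18) = -1 + 8/9 = -1/9)
(-645 + m(-23))**2 = (-645 - 1/9)**2 = (-5806/9)**2 = 33709636/81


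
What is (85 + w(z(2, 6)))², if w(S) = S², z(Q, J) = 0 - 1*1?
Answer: 7396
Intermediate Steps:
z(Q, J) = -1 (z(Q, J) = 0 - 1 = -1)
(85 + w(z(2, 6)))² = (85 + (-1)²)² = (85 + 1)² = 86² = 7396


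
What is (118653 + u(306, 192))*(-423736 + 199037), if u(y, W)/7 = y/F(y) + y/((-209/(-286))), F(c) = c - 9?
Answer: -17130554950511/627 ≈ -2.7321e+10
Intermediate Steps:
F(c) = -9 + c
u(y, W) = 182*y/19 + 7*y/(-9 + y) (u(y, W) = 7*(y/(-9 + y) + y/((-209/(-286)))) = 7*(y/(-9 + y) + y/((-209*(-1/286)))) = 7*(y/(-9 + y) + y/(19/26)) = 7*(y/(-9 + y) + y*(26/19)) = 7*(y/(-9 + y) + 26*y/19) = 7*(26*y/19 + y/(-9 + y)) = 182*y/19 + 7*y/(-9 + y))
(118653 + u(306, 192))*(-423736 + 199037) = (118653 + (7/19)*306*(-215 + 26*306)/(-9 + 306))*(-423736 + 199037) = (118653 + (7/19)*306*(-215 + 7956)/297)*(-224699) = (118653 + (7/19)*306*(1/297)*7741)*(-224699) = (118653 + 1842358/627)*(-224699) = (76237789/627)*(-224699) = -17130554950511/627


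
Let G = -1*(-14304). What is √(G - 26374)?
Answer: I*√12070 ≈ 109.86*I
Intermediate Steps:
G = 14304
√(G - 26374) = √(14304 - 26374) = √(-12070) = I*√12070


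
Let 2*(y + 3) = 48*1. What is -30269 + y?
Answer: -30248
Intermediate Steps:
y = 21 (y = -3 + (48*1)/2 = -3 + (½)*48 = -3 + 24 = 21)
-30269 + y = -30269 + 21 = -30248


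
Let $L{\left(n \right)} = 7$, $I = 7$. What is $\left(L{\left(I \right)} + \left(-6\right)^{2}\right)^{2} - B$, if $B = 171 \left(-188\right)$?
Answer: $33997$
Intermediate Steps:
$B = -32148$
$\left(L{\left(I \right)} + \left(-6\right)^{2}\right)^{2} - B = \left(7 + \left(-6\right)^{2}\right)^{2} - -32148 = \left(7 + 36\right)^{2} + 32148 = 43^{2} + 32148 = 1849 + 32148 = 33997$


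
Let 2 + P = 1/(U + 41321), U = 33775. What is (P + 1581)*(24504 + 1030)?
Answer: 1513867260695/37548 ≈ 4.0318e+7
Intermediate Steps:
P = -150191/75096 (P = -2 + 1/(33775 + 41321) = -2 + 1/75096 = -150191/75096 ≈ -2.0000)
(P + 1581)*(24504 + 1030) = (-150191/75096 + 1581)*(24504 + 1030) = (118576585/75096)*25534 = 1513867260695/37548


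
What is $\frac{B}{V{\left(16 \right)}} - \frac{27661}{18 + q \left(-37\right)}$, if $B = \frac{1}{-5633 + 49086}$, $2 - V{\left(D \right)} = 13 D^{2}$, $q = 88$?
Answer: $\frac{999424278730}{116992726841} \approx 8.5426$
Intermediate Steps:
$V{\left(D \right)} = 2 - 13 D^{2}$
$B = \frac{1}{43453} \approx 2.3013 \cdot 10^{-5}$
$\frac{B}{V{\left(16 \right)}} - \frac{27661}{18 + q \left(-37\right)} = \frac{1}{43453 \left(2 - 13 \cdot 16^{2}\right)} - \frac{27661}{18 + 88 \left(-37\right)} = \frac{1}{43453 \left(2 - 3328\right)} - \frac{27661}{18 - 3256} = \frac{1}{43453 \left(2 - 3328\right)} - \frac{27661}{-3238} = \frac{1}{43453 \left(-3326\right)} - - \frac{27661}{3238} = \frac{1}{43453} \left(- \frac{1}{3326}\right) + \frac{27661}{3238} = - \frac{1}{144524678} + \frac{27661}{3238} = \frac{999424278730}{116992726841}$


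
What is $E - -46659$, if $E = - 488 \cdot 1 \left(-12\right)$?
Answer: $52515$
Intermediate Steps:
$E = 5856$ ($E = \left(-488\right) \left(-12\right) = 5856$)
$E - -46659 = 5856 - -46659 = 5856 + 46659 = 52515$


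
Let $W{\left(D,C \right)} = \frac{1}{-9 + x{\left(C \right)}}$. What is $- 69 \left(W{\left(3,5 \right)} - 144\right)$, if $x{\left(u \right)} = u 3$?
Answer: $\frac{19849}{2} \approx 9924.5$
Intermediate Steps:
$x{\left(u \right)} = 3 u$
$W{\left(D,C \right)} = \frac{1}{-9 + 3 C}$
$- 69 \left(W{\left(3,5 \right)} - 144\right) = - 69 \left(\frac{1}{3 \left(-3 + 5\right)} - 144\right) = - 69 \left(\frac{1}{3 \cdot 2} - 144\right) = - 69 \left(\frac{1}{3} \cdot \frac{1}{2} - 144\right) = - 69 \left(\frac{1}{6} - 144\right) = \left(-69\right) \left(- \frac{863}{6}\right) = \frac{19849}{2}$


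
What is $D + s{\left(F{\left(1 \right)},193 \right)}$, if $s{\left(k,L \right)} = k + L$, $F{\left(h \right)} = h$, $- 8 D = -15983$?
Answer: $\frac{17535}{8} \approx 2191.9$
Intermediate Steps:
$D = \frac{15983}{8}$ ($D = \left(- \frac{1}{8}\right) \left(-15983\right) = \frac{15983}{8} \approx 1997.9$)
$s{\left(k,L \right)} = L + k$
$D + s{\left(F{\left(1 \right)},193 \right)} = \frac{15983}{8} + \left(193 + 1\right) = \frac{15983}{8} + 194 = \frac{17535}{8}$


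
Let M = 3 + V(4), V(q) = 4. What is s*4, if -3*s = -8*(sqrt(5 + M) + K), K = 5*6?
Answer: 320 + 64*sqrt(3)/3 ≈ 356.95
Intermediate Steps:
K = 30
M = 7 (M = 3 + 4 = 7)
s = 80 + 16*sqrt(3)/3 (s = -(-8)*(sqrt(5 + 7) + 30)/3 = -(-8)*(sqrt(12) + 30)/3 = -(-8)*(2*sqrt(3) + 30)/3 = -(-8)*(30 + 2*sqrt(3))/3 = -(-240 - 16*sqrt(3))/3 = 80 + 16*sqrt(3)/3 ≈ 89.238)
s*4 = (80 + 16*sqrt(3)/3)*4 = 320 + 64*sqrt(3)/3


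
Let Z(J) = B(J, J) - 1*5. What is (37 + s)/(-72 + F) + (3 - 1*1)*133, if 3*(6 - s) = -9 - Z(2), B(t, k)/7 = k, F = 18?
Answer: 14315/54 ≈ 265.09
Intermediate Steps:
B(t, k) = 7*k
Z(J) = -5 + 7*J (Z(J) = 7*J - 1*5 = 7*J - 5 = -5 + 7*J)
s = 12 (s = 6 - (-9 - (-5 + 7*2))/3 = 6 - (-9 - (-5 + 14))/3 = 6 - (-9 - 1*9)/3 = 6 - (-9 - 9)/3 = 6 - ⅓*(-18) = 6 + 6 = 12)
(37 + s)/(-72 + F) + (3 - 1*1)*133 = (37 + 12)/(-72 + 18) + (3 - 1*1)*133 = 49/(-54) + (3 - 1)*133 = 49*(-1/54) + 2*133 = -49/54 + 266 = 14315/54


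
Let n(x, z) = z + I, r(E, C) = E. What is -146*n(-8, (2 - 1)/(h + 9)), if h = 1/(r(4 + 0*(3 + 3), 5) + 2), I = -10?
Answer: 79424/55 ≈ 1444.1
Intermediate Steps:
h = ⅙ (h = 1/((4 + 0*(3 + 3)) + 2) = 1/((4 + 0*6) + 2) = 1/((4 + 0) + 2) = 1/(4 + 2) = 1/6 = ⅙ ≈ 0.16667)
n(x, z) = -10 + z (n(x, z) = z - 10 = -10 + z)
-146*n(-8, (2 - 1)/(h + 9)) = -146*(-10 + (2 - 1)/(⅙ + 9)) = -146*(-10 + 1/(55/6)) = -146*(-10 + 1*(6/55)) = -146*(-10 + 6/55) = -146*(-544/55) = 79424/55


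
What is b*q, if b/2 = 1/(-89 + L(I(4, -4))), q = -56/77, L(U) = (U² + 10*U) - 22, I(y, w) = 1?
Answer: 4/275 ≈ 0.014545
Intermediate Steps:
L(U) = -22 + U² + 10*U
q = -8/11 (q = -56*1/77 = -8/11 ≈ -0.72727)
b = -1/50 (b = 2/(-89 + (-22 + 1² + 10*1)) = 2/(-89 + (-22 + 1 + 10)) = 2/(-89 - 11) = 2/(-100) = 2*(-1/100) = -1/50 ≈ -0.020000)
b*q = -1/50*(-8/11) = 4/275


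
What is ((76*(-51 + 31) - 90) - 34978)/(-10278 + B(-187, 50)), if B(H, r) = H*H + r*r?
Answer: -36588/27191 ≈ -1.3456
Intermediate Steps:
B(H, r) = H² + r²
((76*(-51 + 31) - 90) - 34978)/(-10278 + B(-187, 50)) = ((76*(-51 + 31) - 90) - 34978)/(-10278 + ((-187)² + 50²)) = ((76*(-20) - 90) - 34978)/(-10278 + (34969 + 2500)) = ((-1520 - 90) - 34978)/(-10278 + 37469) = (-1610 - 34978)/27191 = -36588*1/27191 = -36588/27191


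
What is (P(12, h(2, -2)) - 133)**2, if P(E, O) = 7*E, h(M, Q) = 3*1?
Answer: 2401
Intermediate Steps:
h(M, Q) = 3
(P(12, h(2, -2)) - 133)**2 = (7*12 - 133)**2 = (84 - 133)**2 = (-49)**2 = 2401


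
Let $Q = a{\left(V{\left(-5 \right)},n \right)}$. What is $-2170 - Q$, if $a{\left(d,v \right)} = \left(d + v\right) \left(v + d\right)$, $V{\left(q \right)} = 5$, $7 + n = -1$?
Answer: $-2179$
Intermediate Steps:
$n = -8$ ($n = -7 - 1 = -8$)
$a{\left(d,v \right)} = \left(d + v\right)^{2}$ ($a{\left(d,v \right)} = \left(d + v\right) \left(d + v\right) = \left(d + v\right)^{2}$)
$Q = 9$ ($Q = \left(5 - 8\right)^{2} = \left(-3\right)^{2} = 9$)
$-2170 - Q = -2170 - 9 = -2179$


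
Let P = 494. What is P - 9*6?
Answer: 440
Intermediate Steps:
P - 9*6 = 494 - 9*6 = 494 - 1*54 = 494 - 54 = 440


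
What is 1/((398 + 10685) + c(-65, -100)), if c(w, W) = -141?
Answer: 1/10942 ≈ 9.1391e-5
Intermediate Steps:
1/((398 + 10685) + c(-65, -100)) = 1/((398 + 10685) - 141) = 1/(11083 - 141) = 1/10942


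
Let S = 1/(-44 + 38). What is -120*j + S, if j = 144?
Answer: -103681/6 ≈ -17280.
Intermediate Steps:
S = -1/6 (S = 1/(-6) = -1/6 ≈ -0.16667)
-120*j + S = -120*144 - 1/6 = -17280 - 1/6 = -103681/6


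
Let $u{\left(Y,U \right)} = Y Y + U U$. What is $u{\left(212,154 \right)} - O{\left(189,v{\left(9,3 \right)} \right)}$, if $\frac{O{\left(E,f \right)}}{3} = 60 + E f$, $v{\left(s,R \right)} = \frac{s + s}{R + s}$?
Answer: $\frac{135259}{2} \approx 67630.0$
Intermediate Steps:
$v{\left(s,R \right)} = \frac{2 s}{R + s}$
$O{\left(E,f \right)} = 180 + 3 E f$ ($O{\left(E,f \right)} = 3 \left(60 + E f\right) = 180 + 3 E f$)
$u{\left(Y,U \right)} = U^{2} + Y^{2}$ ($u{\left(Y,U \right)} = Y^{2} + U^{2} = U^{2} + Y^{2}$)
$u{\left(212,154 \right)} - O{\left(189,v{\left(9,3 \right)} \right)} = \left(154^{2} + 212^{2}\right) - \left(180 + 3 \cdot 189 \cdot 2 \cdot 9 \frac{1}{3 + 9}\right) = \left(23716 + 44944\right) - \left(180 + 3 \cdot 189 \cdot 2 \cdot 9 \cdot \frac{1}{12}\right) = 68660 - \left(180 + 3 \cdot 189 \cdot 2 \cdot 9 \cdot \frac{1}{12}\right) = 68660 - \left(180 + 3 \cdot 189 \cdot \frac{3}{2}\right) = 68660 - \left(180 + \frac{1701}{2}\right) = 68660 - \frac{2061}{2} = \frac{135259}{2}$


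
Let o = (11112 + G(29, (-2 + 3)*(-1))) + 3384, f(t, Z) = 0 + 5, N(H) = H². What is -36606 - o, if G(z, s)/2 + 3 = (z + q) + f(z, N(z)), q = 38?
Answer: -51240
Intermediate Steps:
f(t, Z) = 5
G(z, s) = 80 + 2*z (G(z, s) = -6 + 2*((z + 38) + 5) = -6 + 2*((38 + z) + 5) = -6 + 2*(43 + z) = -6 + (86 + 2*z) = 80 + 2*z)
o = 14634 (o = (11112 + (80 + 2*29)) + 3384 = (11112 + (80 + 58)) + 3384 = (11112 + 138) + 3384 = 11250 + 3384 = 14634)
-36606 - o = -36606 - 1*14634 = -36606 - 14634 = -51240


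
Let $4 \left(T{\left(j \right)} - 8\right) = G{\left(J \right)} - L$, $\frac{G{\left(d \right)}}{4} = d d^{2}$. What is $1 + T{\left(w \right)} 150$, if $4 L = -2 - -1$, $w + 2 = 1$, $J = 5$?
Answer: $\frac{159683}{8} \approx 19960.0$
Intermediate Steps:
$w = -1$ ($w = -2 + 1 = -1$)
$G{\left(d \right)} = 4 d^{3}$ ($G{\left(d \right)} = 4 d d^{2} = 4 d^{3}$)
$L = - \frac{1}{4}$ ($L = \frac{-2 - -1}{4} = \frac{-2 + 1}{4} = \frac{1}{4} \left(-1\right) = - \frac{1}{4} \approx -0.25$)
$T{\left(j \right)} = \frac{2129}{16}$ ($T{\left(j \right)} = 8 + \frac{4 \cdot 5^{3} - - \frac{1}{4}}{4} = 8 + \frac{4 \cdot 125 + \frac{1}{4}}{4} = 8 + \frac{500 + \frac{1}{4}}{4} = 8 + \frac{1}{4} \cdot \frac{2001}{4} = 8 + \frac{2001}{16} = \frac{2129}{16}$)
$1 + T{\left(w \right)} 150 = 1 + \frac{2129}{16} \cdot 150 = 1 + \frac{159675}{8} = \frac{159683}{8}$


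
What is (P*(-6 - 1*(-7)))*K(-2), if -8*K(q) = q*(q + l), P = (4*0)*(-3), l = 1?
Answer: 0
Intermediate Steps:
P = 0 (P = 0*(-3) = 0)
K(q) = -q*(1 + q)/8 (K(q) = -q*(q + 1)/8 = -q*(1 + q)/8)
(P*(-6 - 1*(-7)))*K(-2) = (0*(-6 - 1*(-7)))*(-⅛*(-2)*(1 - 2)) = (0*(-6 + 7))*(-⅛*(-2)*(-1)) = (0*1)*(-¼) = 0*(-¼) = 0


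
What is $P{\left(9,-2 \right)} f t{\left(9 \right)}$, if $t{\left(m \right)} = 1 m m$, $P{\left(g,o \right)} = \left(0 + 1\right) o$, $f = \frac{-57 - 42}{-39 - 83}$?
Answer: $- \frac{8019}{61} \approx -131.46$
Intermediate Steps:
$f = \frac{99}{122}$ ($f = - \frac{99}{-122} = \left(-99\right) \left(- \frac{1}{122}\right) = \frac{99}{122} \approx 0.81148$)
$P{\left(g,o \right)} = o$ ($P{\left(g,o \right)} = 1 o = o$)
$t{\left(m \right)} = m^{2}$ ($t{\left(m \right)} = m m = m^{2}$)
$P{\left(9,-2 \right)} f t{\left(9 \right)} = \left(-2\right) \frac{99}{122} \cdot 9^{2} = \left(- \frac{99}{61}\right) 81 = - \frac{8019}{61}$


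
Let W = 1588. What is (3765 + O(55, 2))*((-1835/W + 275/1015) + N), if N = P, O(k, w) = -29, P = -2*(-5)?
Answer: 2744535650/80591 ≈ 34055.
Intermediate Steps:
P = 10
N = 10
(3765 + O(55, 2))*((-1835/W + 275/1015) + N) = (3765 - 29)*((-1835/1588 + 275/1015) + 10) = 3736*((-1835*1/1588 + 275*(1/1015)) + 10) = 3736*((-1835/1588 + 55/203) + 10) = 3736*(-285165/322364 + 10) = 3736*(2938475/322364) = 2744535650/80591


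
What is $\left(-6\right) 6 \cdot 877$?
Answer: $-31572$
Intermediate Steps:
$\left(-6\right) 6 \cdot 877 = \left(-36\right) 877 = -31572$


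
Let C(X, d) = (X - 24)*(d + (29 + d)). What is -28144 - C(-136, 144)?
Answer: 22576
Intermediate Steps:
C(X, d) = (-24 + X)*(29 + 2*d)
-28144 - C(-136, 144) = -28144 - (-696 - 48*144 + 29*(-136) + 2*(-136)*144) = -28144 - (-696 - 6912 - 3944 - 39168) = -28144 - 1*(-50720) = -28144 + 50720 = 22576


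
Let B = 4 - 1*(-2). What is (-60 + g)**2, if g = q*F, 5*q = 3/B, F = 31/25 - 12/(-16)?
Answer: 3576159601/1000000 ≈ 3576.2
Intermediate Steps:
B = 6 (B = 4 + 2 = 6)
F = 199/100 (F = 31*(1/25) - 12*(-1/16) = 31/25 + 3/4 = 199/100 ≈ 1.9900)
q = 1/10 (q = (3/6)/5 = (3*(1/6))/5 = (1/5)*(1/2) = 1/10 ≈ 0.10000)
g = 199/1000 (g = (1/10)*(199/100) = 199/1000 ≈ 0.19900)
(-60 + g)**2 = (-60 + 199/1000)**2 = (-59801/1000)**2 = 3576159601/1000000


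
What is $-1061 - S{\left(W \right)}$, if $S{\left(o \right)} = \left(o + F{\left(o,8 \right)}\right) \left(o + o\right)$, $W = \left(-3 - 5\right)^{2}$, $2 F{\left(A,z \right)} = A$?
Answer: $-13349$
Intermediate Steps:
$F{\left(A,z \right)} = \frac{A}{2}$
$W = 64$ ($W = \left(-8\right)^{2} = 64$)
$S{\left(o \right)} = 3 o^{2}$ ($S{\left(o \right)} = \left(o + \frac{o}{2}\right) \left(o + o\right) = \frac{3 o}{2} \cdot 2 o = 3 o^{2}$)
$-1061 - S{\left(W \right)} = -1061 - 3 \cdot 64^{2} = -1061 - 3 \cdot 4096 = -1061 - 12288 = -13349$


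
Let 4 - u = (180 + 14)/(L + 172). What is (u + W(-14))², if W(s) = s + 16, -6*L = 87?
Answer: 2256004/99225 ≈ 22.736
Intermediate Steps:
L = -29/2 (L = -⅙*87 = -29/2 ≈ -14.500)
W(s) = 16 + s
u = 872/315 (u = 4 - (180 + 14)/(-29/2 + 172) = 4 - 194/315/2 = 4 - 194*2/315 = 4 - 1*388/315 = 4 - 388/315 = 872/315 ≈ 2.7683)
(u + W(-14))² = (872/315 + (16 - 14))² = (872/315 + 2)² = (1502/315)² = 2256004/99225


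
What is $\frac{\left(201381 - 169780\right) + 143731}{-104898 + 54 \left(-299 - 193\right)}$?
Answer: $- \frac{29222}{21911} \approx -1.3337$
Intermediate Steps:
$\frac{\left(201381 - 169780\right) + 143731}{-104898 + 54 \left(-299 - 193\right)} = \frac{31601 + 143731}{-104898 + 54 \left(-492\right)} = \frac{175332}{-104898 - 26568} = \frac{175332}{-131466} = 175332 \left(- \frac{1}{131466}\right) = - \frac{29222}{21911}$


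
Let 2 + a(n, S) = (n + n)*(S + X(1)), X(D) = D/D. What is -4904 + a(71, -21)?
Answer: -7746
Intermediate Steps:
X(D) = 1
a(n, S) = -2 + 2*n*(1 + S) (a(n, S) = -2 + (n + n)*(S + 1) = -2 + (2*n)*(1 + S) = -2 + 2*n*(1 + S))
-4904 + a(71, -21) = -4904 + (-2 + 2*71 + 2*(-21)*71) = -4904 + (-2 + 142 - 2982) = -4904 - 2842 = -7746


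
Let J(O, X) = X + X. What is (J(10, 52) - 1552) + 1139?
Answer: -309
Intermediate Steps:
J(O, X) = 2*X
(J(10, 52) - 1552) + 1139 = (2*52 - 1552) + 1139 = (104 - 1552) + 1139 = -1448 + 1139 = -309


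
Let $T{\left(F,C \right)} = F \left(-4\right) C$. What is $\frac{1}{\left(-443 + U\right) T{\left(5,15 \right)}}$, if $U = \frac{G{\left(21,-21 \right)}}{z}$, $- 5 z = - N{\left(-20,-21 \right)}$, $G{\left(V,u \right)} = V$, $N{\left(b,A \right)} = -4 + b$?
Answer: $\frac{2}{268425} \approx 7.4509 \cdot 10^{-6}$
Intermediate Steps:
$z = - \frac{24}{5}$ ($z = - \frac{\left(-1\right) \left(-4 - 20\right)}{5} = - \frac{\left(-1\right) \left(-24\right)}{5} = \left(- \frac{1}{5}\right) 24 = - \frac{24}{5} \approx -4.8$)
$T{\left(F,C \right)} = - 4 C F$ ($T{\left(F,C \right)} = - 4 F C = - 4 C F$)
$U = - \frac{35}{8}$ ($U = \frac{21}{- \frac{24}{5}} = 21 \left(- \frac{5}{24}\right) = - \frac{35}{8} \approx -4.375$)
$\frac{1}{\left(-443 + U\right) T{\left(5,15 \right)}} = \frac{1}{\left(-443 - \frac{35}{8}\right) \left(\left(-4\right) 15 \cdot 5\right)} = \frac{1}{\left(- \frac{3579}{8}\right) \left(-300\right)} = \frac{1}{\frac{268425}{2}} = \frac{2}{268425}$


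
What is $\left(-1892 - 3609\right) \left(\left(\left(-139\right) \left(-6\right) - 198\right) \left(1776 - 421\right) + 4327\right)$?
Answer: $-4764454607$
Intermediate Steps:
$\left(-1892 - 3609\right) \left(\left(\left(-139\right) \left(-6\right) - 198\right) \left(1776 - 421\right) + 4327\right) = - 5501 \left(\left(834 - 198\right) 1355 + 4327\right) = - 5501 \left(636 \cdot 1355 + 4327\right) = - 5501 \left(861780 + 4327\right) = \left(-5501\right) 866107 = -4764454607$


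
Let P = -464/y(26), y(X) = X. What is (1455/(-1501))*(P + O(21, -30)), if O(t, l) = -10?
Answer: 526710/19513 ≈ 26.993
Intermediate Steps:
P = -232/13 (P = -464/26 = -464*1/26 = -232/13 ≈ -17.846)
(1455/(-1501))*(P + O(21, -30)) = (1455/(-1501))*(-232/13 - 10) = (1455*(-1/1501))*(-362/13) = -1455/1501*(-362/13) = 526710/19513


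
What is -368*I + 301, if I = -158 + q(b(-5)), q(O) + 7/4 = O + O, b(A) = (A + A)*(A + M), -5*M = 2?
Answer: 19345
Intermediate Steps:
M = -⅖ (M = -⅕*2 = -⅖ ≈ -0.40000)
b(A) = 2*A*(-⅖ + A) (b(A) = (A + A)*(A - ⅖) = (2*A)*(-⅖ + A) = 2*A*(-⅖ + A))
q(O) = -7/4 + 2*O (q(O) = -7/4 + (O + O) = -7/4 + 2*O)
I = -207/4 (I = -158 + (-7/4 + 2*((⅖)*(-5)*(-2 + 5*(-5)))) = -158 + (-7/4 + 2*((⅖)*(-5)*(-2 - 25))) = -158 + (-7/4 + 2*((⅖)*(-5)*(-27))) = -158 + (-7/4 + 2*54) = -158 + (-7/4 + 108) = -158 + 425/4 = -207/4 ≈ -51.750)
-368*I + 301 = -368*(-207/4) + 301 = 19044 + 301 = 19345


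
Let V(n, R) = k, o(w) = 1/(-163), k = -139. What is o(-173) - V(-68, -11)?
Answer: 22656/163 ≈ 138.99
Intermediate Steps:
o(w) = -1/163
V(n, R) = -139
o(-173) - V(-68, -11) = -1/163 - 1*(-139) = -1/163 + 139 = 22656/163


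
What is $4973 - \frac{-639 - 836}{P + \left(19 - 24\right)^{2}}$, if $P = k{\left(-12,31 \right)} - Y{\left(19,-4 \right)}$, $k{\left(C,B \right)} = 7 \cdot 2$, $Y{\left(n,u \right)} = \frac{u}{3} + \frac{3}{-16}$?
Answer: $\frac{1948657}{389} \approx 5009.4$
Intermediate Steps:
$Y{\left(n,u \right)} = - \frac{3}{16} + \frac{u}{3}$ ($Y{\left(n,u \right)} = u \frac{1}{3} + 3 \left(- \frac{1}{16}\right) = \frac{u}{3} - \frac{3}{16} = - \frac{3}{16} + \frac{u}{3}$)
$k{\left(C,B \right)} = 14$
$P = \frac{745}{48}$ ($P = 14 - \left(- \frac{3}{16} + \frac{1}{3} \left(-4\right)\right) = 14 - \left(- \frac{3}{16} - \frac{4}{3}\right) = 14 - - \frac{73}{48} = 14 + \frac{73}{48} = \frac{745}{48} \approx 15.521$)
$4973 - \frac{-639 - 836}{P + \left(19 - 24\right)^{2}} = 4973 - \frac{-639 - 836}{\frac{745}{48} + \left(19 - 24\right)^{2}} = 4973 - - \frac{1475}{\frac{745}{48} + \left(-5\right)^{2}} = 4973 - - \frac{1475}{\frac{745}{48} + 25} = 4973 - - \frac{1475}{\frac{1945}{48}} = 4973 - \left(-1475\right) \frac{48}{1945} = 4973 - - \frac{14160}{389} = 4973 + \frac{14160}{389} = \frac{1948657}{389}$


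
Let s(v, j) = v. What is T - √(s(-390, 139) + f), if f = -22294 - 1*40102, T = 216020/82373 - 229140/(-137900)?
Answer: 2433205361/567961835 - I*√62786 ≈ 4.2841 - 250.57*I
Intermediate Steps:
T = 2433205361/567961835 (T = 216020*(1/82373) - 229140*(-1/137900) = 216020/82373 + 11457/6895 = 2433205361/567961835 ≈ 4.2841)
f = -62396 (f = -22294 - 40102 = -62396)
T - √(s(-390, 139) + f) = 2433205361/567961835 - √(-390 - 62396) = 2433205361/567961835 - √(-62786) = 2433205361/567961835 - I*√62786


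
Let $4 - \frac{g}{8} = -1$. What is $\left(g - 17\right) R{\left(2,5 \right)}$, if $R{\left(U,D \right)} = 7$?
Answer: $161$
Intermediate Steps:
$g = 40$ ($g = 32 - -8 = 32 + 8 = 40$)
$\left(g - 17\right) R{\left(2,5 \right)} = \left(40 - 17\right) 7 = 23 \cdot 7 = 161$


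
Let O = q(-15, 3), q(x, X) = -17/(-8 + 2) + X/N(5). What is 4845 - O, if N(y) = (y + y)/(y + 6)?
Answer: 72583/15 ≈ 4838.9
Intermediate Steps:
N(y) = 2*y/(6 + y) (N(y) = (2*y)/(6 + y) = 2*y/(6 + y))
q(x, X) = 17/6 + 11*X/10 (q(x, X) = -17/(-8 + 2) + X/((2*5/(6 + 5))) = -17/(-6) + X/((2*5/11)) = -17*(-1/6) + X/((2*5*(1/11))) = 17/6 + X/(10/11) = 17/6 + X*(11/10) = 17/6 + 11*X/10)
O = 92/15 (O = 17/6 + (11/10)*3 = 17/6 + 33/10 = 92/15 ≈ 6.1333)
4845 - O = 4845 - 1*92/15 = 4845 - 92/15 = 72583/15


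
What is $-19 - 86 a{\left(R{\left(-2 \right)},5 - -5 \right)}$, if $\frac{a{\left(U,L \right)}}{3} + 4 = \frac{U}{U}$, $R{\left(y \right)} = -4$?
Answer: $755$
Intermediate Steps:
$a{\left(U,L \right)} = -9$ ($a{\left(U,L \right)} = -12 + 3 \frac{U}{U} = -12 + 3 \cdot 1 = -12 + 3 = -9$)
$-19 - 86 a{\left(R{\left(-2 \right)},5 - -5 \right)} = -19 - -774 = -19 + 774 = 755$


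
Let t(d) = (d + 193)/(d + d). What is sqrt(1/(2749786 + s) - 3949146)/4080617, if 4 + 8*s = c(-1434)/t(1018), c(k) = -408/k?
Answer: 2*I*sqrt(2501410289971386305608944122267)/6495262408572705307 ≈ 0.000487*I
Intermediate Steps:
t(d) = (193 + d)/(2*d) (t(d) = (193 + d)/((2*d)) = (193 + d)*(1/(2*d)) = (193 + d)/(2*d))
s = -254817/578858 (s = -1/2 + ((-408/(-1434))/(((1/2)*(193 + 1018)/1018)))/8 = -1/2 + ((-408*(-1/1434))/(((1/2)*(1/1018)*1211)))/8 = -1/2 + (68/(239*(1211/2036)))/8 = -1/2 + ((68/239)*(2036/1211))/8 = -1/2 + (1/8)*(138448/289429) = -1/2 + 17306/289429 = -254817/578858 ≈ -0.44021)
sqrt(1/(2749786 + s) - 3949146)/4080617 = sqrt(1/(2749786 - 254817/578858) - 3949146)/4080617 = sqrt(1/(1591735369571/578858) - 3949146)*(1/4080617) = sqrt(578858/1591735369571 - 3949146)*(1/4080617) = sqrt(-6285995367799257508/1591735369571)*(1/4080617) = (2*I*sqrt(2501410289971386305608944122267)/1591735369571)*(1/4080617) = 2*I*sqrt(2501410289971386305608944122267)/6495262408572705307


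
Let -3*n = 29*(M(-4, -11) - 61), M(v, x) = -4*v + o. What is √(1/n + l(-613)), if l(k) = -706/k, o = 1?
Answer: √176519299165/391094 ≈ 1.0743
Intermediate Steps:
M(v, x) = 1 - 4*v (M(v, x) = -4*v + 1 = 1 - 4*v)
n = 1276/3 (n = -29*((1 - 4*(-4)) - 61)/3 = -29*((1 + 16) - 61)/3 = -29*(17 - 61)/3 = -29*(-44)/3 = -⅓*(-1276) = 1276/3 ≈ 425.33)
√(1/n + l(-613)) = √(1/(1276/3) - 706/(-613)) = √(3/1276 - 706*(-1/613)) = √(3/1276 + 706/613) = √(902695/782188) = √176519299165/391094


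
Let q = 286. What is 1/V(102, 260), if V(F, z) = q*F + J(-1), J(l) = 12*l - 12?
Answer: 1/29148 ≈ 3.4308e-5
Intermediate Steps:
J(l) = -12 + 12*l
V(F, z) = -24 + 286*F (V(F, z) = 286*F + (-12 + 12*(-1)) = 286*F + (-12 - 12) = 286*F - 24 = -24 + 286*F)
1/V(102, 260) = 1/(-24 + 286*102) = 1/(-24 + 29172) = 1/29148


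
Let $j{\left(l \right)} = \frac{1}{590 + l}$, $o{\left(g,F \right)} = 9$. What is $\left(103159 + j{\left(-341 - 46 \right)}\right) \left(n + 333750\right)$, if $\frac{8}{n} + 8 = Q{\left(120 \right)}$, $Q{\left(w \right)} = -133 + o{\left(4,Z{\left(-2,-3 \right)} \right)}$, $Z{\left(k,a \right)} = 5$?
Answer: $\frac{76880652896648}{2233} \approx 3.4429 \cdot 10^{10}$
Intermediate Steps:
$Q{\left(w \right)} = -124$ ($Q{\left(w \right)} = -133 + 9 = -124$)
$n = - \frac{2}{33}$ ($n = \frac{8}{-8 - 124} = \frac{8}{-132} = 8 \left(- \frac{1}{132}\right) = - \frac{2}{33} \approx -0.060606$)
$\left(103159 + j{\left(-341 - 46 \right)}\right) \left(n + 333750\right) = \left(103159 + \frac{1}{590 - 387}\right) \left(- \frac{2}{33} + 333750\right) = \left(103159 + \frac{1}{590 - 387}\right) \frac{11013748}{33} = \left(103159 + \frac{1}{203}\right) \frac{11013748}{33} = \frac{20941278}{203} \cdot \frac{11013748}{33} = \frac{76880652896648}{2233}$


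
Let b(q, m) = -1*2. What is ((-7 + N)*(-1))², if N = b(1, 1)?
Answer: 81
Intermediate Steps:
b(q, m) = -2
N = -2
((-7 + N)*(-1))² = ((-7 - 2)*(-1))² = (-9*(-1))² = 9² = 81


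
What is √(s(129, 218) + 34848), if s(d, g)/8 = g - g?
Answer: 132*√2 ≈ 186.68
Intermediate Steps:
s(d, g) = 0 (s(d, g) = 8*(g - g) = 8*0 = 0)
√(s(129, 218) + 34848) = √(0 + 34848) = √34848 = 132*√2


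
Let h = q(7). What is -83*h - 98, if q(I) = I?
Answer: -679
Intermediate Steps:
h = 7
-83*h - 98 = -83*7 - 98 = -581 - 98 = -679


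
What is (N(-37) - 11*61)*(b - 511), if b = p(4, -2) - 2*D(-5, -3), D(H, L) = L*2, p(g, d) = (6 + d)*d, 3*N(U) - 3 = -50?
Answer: 348140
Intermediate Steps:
N(U) = -47/3 (N(U) = 1 + (⅓)*(-50) = 1 - 50/3 = -47/3)
p(g, d) = d*(6 + d)
D(H, L) = 2*L
b = 4 (b = -2*(6 - 2) - 4*(-3) = -2*4 - 2*(-6) = -8 + 12 = 4)
(N(-37) - 11*61)*(b - 511) = (-47/3 - 11*61)*(4 - 511) = (-47/3 - 671)*(-507) = -2060/3*(-507) = 348140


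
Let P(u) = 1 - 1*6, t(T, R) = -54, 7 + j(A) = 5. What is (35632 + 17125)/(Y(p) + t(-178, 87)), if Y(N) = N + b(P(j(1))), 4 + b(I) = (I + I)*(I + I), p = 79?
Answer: 52757/121 ≈ 436.01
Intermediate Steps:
j(A) = -2 (j(A) = -7 + 5 = -2)
P(u) = -5 (P(u) = 1 - 6 = -5)
b(I) = -4 + 4*I² (b(I) = -4 + (I + I)*(I + I) = -4 + (2*I)*(2*I) = -4 + 4*I²)
Y(N) = 96 + N (Y(N) = N + (-4 + 4*(-5)²) = N + (-4 + 4*25) = N + (-4 + 100) = N + 96 = 96 + N)
(35632 + 17125)/(Y(p) + t(-178, 87)) = (35632 + 17125)/((96 + 79) - 54) = 52757/(175 - 54) = 52757/121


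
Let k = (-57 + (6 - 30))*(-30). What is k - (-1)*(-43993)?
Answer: -41563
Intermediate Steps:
k = 2430 (k = (-57 - 24)*(-30) = -81*(-30) = 2430)
k - (-1)*(-43993) = 2430 - (-1)*(-43993) = 2430 - 1*43993 = 2430 - 43993 = -41563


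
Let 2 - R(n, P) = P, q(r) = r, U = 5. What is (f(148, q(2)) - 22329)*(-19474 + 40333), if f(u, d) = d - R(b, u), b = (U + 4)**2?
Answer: -462673479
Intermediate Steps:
b = 81 (b = (5 + 4)**2 = 9**2 = 81)
R(n, P) = 2 - P
f(u, d) = -2 + d + u (f(u, d) = d - (2 - u) = d + (-2 + u) = -2 + d + u)
(f(148, q(2)) - 22329)*(-19474 + 40333) = ((-2 + 2 + 148) - 22329)*(-19474 + 40333) = (148 - 22329)*20859 = -22181*20859 = -462673479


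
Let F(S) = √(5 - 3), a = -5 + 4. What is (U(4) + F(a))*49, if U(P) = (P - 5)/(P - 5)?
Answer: 49 + 49*√2 ≈ 118.30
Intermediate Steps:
a = -1
F(S) = √2
U(P) = 1 (U(P) = (-5 + P)/(-5 + P) = 1)
(U(4) + F(a))*49 = (1 + √2)*49 = 49 + 49*√2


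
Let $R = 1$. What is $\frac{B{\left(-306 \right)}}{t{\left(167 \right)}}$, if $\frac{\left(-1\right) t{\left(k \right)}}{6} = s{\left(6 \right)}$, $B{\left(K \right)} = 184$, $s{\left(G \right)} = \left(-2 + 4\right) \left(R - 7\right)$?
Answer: $\frac{23}{9} \approx 2.5556$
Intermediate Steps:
$s{\left(G \right)} = -12$ ($s{\left(G \right)} = \left(-2 + 4\right) \left(1 - 7\right) = 2 \left(-6\right) = -12$)
$t{\left(k \right)} = 72$ ($t{\left(k \right)} = \left(-6\right) \left(-12\right) = 72$)
$\frac{B{\left(-306 \right)}}{t{\left(167 \right)}} = \frac{184}{72} = 184 \cdot \frac{1}{72} = \frac{23}{9}$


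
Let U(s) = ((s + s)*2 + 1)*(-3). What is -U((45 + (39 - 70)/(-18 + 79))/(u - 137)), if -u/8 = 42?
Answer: 53991/28853 ≈ 1.8712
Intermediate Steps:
u = -336 (u = -8*42 = -336)
U(s) = -3 - 12*s (U(s) = ((2*s)*2 + 1)*(-3) = (4*s + 1)*(-3) = (1 + 4*s)*(-3) = -3 - 12*s)
-U((45 + (39 - 70)/(-18 + 79))/(u - 137)) = -(-3 - 12*(45 + (39 - 70)/(-18 + 79))/(-336 - 137)) = -(-3 - 12*(45 - 31/61)/(-473)) = -(-3 - 12*(45 - 31*1/61)*(-1)/473) = -(-3 - 12*(45 - 31/61)*(-1)/473) = -(-3 - 32568*(-1)/(61*473)) = -(-3 - 12*(-2714/28853)) = -(-3 + 32568/28853) = -1*(-53991/28853) = 53991/28853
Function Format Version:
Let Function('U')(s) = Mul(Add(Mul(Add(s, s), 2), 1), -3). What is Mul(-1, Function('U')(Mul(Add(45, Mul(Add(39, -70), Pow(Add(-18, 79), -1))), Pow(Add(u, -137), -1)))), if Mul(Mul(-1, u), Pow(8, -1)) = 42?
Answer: Rational(53991, 28853) ≈ 1.8712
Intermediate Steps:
u = -336 (u = Mul(-8, 42) = -336)
Function('U')(s) = Add(-3, Mul(-12, s)) (Function('U')(s) = Mul(Add(Mul(Mul(2, s), 2), 1), -3) = Mul(Add(Mul(4, s), 1), -3) = Mul(Add(1, Mul(4, s)), -3) = Add(-3, Mul(-12, s)))
Mul(-1, Function('U')(Mul(Add(45, Mul(Add(39, -70), Pow(Add(-18, 79), -1))), Pow(Add(u, -137), -1)))) = Mul(-1, Add(-3, Mul(-12, Mul(Add(45, Mul(Add(39, -70), Pow(Add(-18, 79), -1))), Pow(Add(-336, -137), -1))))) = Mul(-1, Add(-3, Mul(-12, Mul(Add(45, Mul(-31, Pow(61, -1))), Pow(-473, -1))))) = Mul(-1, Add(-3, Mul(-12, Mul(Add(45, Mul(-31, Rational(1, 61))), Rational(-1, 473))))) = Mul(-1, Add(-3, Mul(-12, Mul(Add(45, Rational(-31, 61)), Rational(-1, 473))))) = Mul(-1, Add(-3, Mul(-12, Mul(Rational(2714, 61), Rational(-1, 473))))) = Mul(-1, Add(-3, Mul(-12, Rational(-2714, 28853)))) = Mul(-1, Add(-3, Rational(32568, 28853))) = Mul(-1, Rational(-53991, 28853)) = Rational(53991, 28853)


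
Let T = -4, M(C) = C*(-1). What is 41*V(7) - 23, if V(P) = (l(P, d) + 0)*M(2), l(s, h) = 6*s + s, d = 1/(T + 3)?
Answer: -4041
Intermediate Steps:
M(C) = -C
d = -1 (d = 1/(-4 + 3) = 1/(-1) = -1)
l(s, h) = 7*s
V(P) = -14*P (V(P) = (7*P + 0)*(-1*2) = (7*P)*(-2) = -14*P)
41*V(7) - 23 = 41*(-14*7) - 23 = 41*(-98) - 23 = -4018 - 23 = -4041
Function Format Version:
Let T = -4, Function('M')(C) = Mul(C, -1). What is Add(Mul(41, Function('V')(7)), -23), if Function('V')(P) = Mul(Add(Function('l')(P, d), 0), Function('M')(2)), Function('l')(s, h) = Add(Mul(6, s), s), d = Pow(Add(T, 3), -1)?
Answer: -4041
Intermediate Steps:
Function('M')(C) = Mul(-1, C)
d = -1 (d = Pow(Add(-4, 3), -1) = Pow(-1, -1) = -1)
Function('l')(s, h) = Mul(7, s)
Function('V')(P) = Mul(-14, P) (Function('V')(P) = Mul(Add(Mul(7, P), 0), Mul(-1, 2)) = Mul(Mul(7, P), -2) = Mul(-14, P))
Add(Mul(41, Function('V')(7)), -23) = Add(Mul(41, Mul(-14, 7)), -23) = Add(Mul(41, -98), -23) = Add(-4018, -23) = -4041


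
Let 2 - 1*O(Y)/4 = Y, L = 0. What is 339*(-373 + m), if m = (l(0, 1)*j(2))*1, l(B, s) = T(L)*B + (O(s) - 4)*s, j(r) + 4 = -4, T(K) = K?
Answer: -126447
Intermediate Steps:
j(r) = -8 (j(r) = -4 - 4 = -8)
O(Y) = 8 - 4*Y
l(B, s) = s*(4 - 4*s) (l(B, s) = 0*B + ((8 - 4*s) - 4)*s = 0 + (4 - 4*s)*s = 0 + s*(4 - 4*s) = s*(4 - 4*s))
m = 0 (m = ((4*1*(1 - 1*1))*(-8))*1 = ((4*1*(1 - 1))*(-8))*1 = ((4*1*0)*(-8))*1 = (0*(-8))*1 = 0*1 = 0)
339*(-373 + m) = 339*(-373 + 0) = 339*(-373) = -126447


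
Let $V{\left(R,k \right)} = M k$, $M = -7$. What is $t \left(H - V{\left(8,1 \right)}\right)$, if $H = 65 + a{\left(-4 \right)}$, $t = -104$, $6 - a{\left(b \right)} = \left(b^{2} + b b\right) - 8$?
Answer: $-5616$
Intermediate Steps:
$a{\left(b \right)} = 14 - 2 b^{2}$ ($a{\left(b \right)} = 6 - \left(\left(b^{2} + b b\right) - 8\right) = 6 - \left(\left(b^{2} + b^{2}\right) - 8\right) = 6 - \left(2 b^{2} - 8\right) = 6 - \left(-8 + 2 b^{2}\right) = 14 - 2 b^{2}$)
$V{\left(R,k \right)} = - 7 k$
$H = 47$ ($H = 65 + \left(14 - 2 \left(-4\right)^{2}\right) = 65 + \left(14 - 32\right) = 65 - 18 = 47$)
$t \left(H - V{\left(8,1 \right)}\right) = - 104 \left(47 - \left(-7\right) 1\right) = - 104 \left(47 - -7\right) = - 104 \left(47 + 7\right) = \left(-104\right) 54 = -5616$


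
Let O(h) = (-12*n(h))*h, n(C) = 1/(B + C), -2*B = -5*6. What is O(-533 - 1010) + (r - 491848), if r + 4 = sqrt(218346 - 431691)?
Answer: -187892093/382 + 3*I*sqrt(23705) ≈ -4.9186e+5 + 461.89*I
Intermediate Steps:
B = 15 (B = -(-5)*6/2 = -1/2*(-30) = 15)
n(C) = 1/(15 + C)
r = -4 + 3*I*sqrt(23705) (r = -4 + sqrt(218346 - 431691) = -4 + sqrt(-213345) = -4 + 3*I*sqrt(23705) ≈ -4.0 + 461.89*I)
O(h) = -12*h/(15 + h) (O(h) = (-12/(15 + h))*h = -12*h/(15 + h))
O(-533 - 1010) + (r - 491848) = -12*(-533 - 1010)/(15 + (-533 - 1010)) + ((-4 + 3*I*sqrt(23705)) - 491848) = -12*(-1543)/(15 - 1543) + (-491852 + 3*I*sqrt(23705)) = -12*(-1543)/(-1528) + (-491852 + 3*I*sqrt(23705)) = -12*(-1543)*(-1/1528) + (-491852 + 3*I*sqrt(23705)) = -4629/382 + (-491852 + 3*I*sqrt(23705)) = -187892093/382 + 3*I*sqrt(23705)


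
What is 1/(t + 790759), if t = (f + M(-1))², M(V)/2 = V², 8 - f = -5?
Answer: 1/790984 ≈ 1.2642e-6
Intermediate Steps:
f = 13 (f = 8 - 1*(-5) = 8 + 5 = 13)
M(V) = 2*V²
t = 225 (t = (13 + 2*(-1)²)² = (13 + 2*1)² = (13 + 2)² = 15² = 225)
1/(t + 790759) = 1/(225 + 790759) = 1/790984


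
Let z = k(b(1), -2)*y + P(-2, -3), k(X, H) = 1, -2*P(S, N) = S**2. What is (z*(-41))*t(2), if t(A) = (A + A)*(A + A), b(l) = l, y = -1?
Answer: 1968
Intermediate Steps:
P(S, N) = -S**2/2
t(A) = 4*A**2 (t(A) = (2*A)*(2*A) = 4*A**2)
z = -3 (z = 1*(-1) - 1/2*(-2)**2 = -1 - 1/2*4 = -1 - 2 = -3)
(z*(-41))*t(2) = (-3*(-41))*(4*2**2) = 123*(4*4) = 123*16 = 1968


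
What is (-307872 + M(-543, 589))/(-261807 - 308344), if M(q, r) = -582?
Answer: 308454/570151 ≈ 0.54100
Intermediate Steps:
(-307872 + M(-543, 589))/(-261807 - 308344) = (-307872 - 582)/(-261807 - 308344) = -308454/(-570151) = -308454*(-1/570151) = 308454/570151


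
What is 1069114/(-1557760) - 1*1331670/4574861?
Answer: -3482735101177/3563267735680 ≈ -0.97740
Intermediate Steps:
1069114/(-1557760) - 1*1331670/4574861 = 1069114*(-1/1557760) - 1331670*1/4574861 = -534557/778880 - 1331670/4574861 = -3482735101177/3563267735680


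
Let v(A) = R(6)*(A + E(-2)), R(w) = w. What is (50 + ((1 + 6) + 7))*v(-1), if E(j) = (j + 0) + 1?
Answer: -768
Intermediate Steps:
E(j) = 1 + j (E(j) = j + 1 = 1 + j)
v(A) = -6 + 6*A (v(A) = 6*(A + (1 - 2)) = 6*(A - 1) = 6*(-1 + A) = -6 + 6*A)
(50 + ((1 + 6) + 7))*v(-1) = (50 + ((1 + 6) + 7))*(-6 + 6*(-1)) = (50 + (7 + 7))*(-6 - 6) = (50 + 14)*(-12) = 64*(-12) = -768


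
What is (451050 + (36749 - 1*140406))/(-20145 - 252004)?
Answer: -347393/272149 ≈ -1.2765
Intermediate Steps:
(451050 + (36749 - 1*140406))/(-20145 - 252004) = (451050 + (36749 - 140406))/(-272149) = (451050 - 103657)*(-1/272149) = 347393*(-1/272149) = -347393/272149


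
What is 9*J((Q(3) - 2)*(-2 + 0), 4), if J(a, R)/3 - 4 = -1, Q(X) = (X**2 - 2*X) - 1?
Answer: 81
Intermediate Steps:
Q(X) = -1 + X**2 - 2*X
J(a, R) = 9 (J(a, R) = 12 + 3*(-1) = 12 - 3 = 9)
9*J((Q(3) - 2)*(-2 + 0), 4) = 9*9 = 81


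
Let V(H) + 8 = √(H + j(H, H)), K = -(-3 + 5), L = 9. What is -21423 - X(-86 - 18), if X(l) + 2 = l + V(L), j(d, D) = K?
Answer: -21309 - √7 ≈ -21312.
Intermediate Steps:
K = -2 (K = -1*2 = -2)
j(d, D) = -2
V(H) = -8 + √(-2 + H) (V(H) = -8 + √(H - 2) = -8 + √(-2 + H))
X(l) = -10 + l + √7 (X(l) = -2 + (l + (-8 + √(-2 + 9))) = -2 + (l + (-8 + √7)) = -2 + (-8 + l + √7) = -10 + l + √7)
-21423 - X(-86 - 18) = -21423 - (-10 + (-86 - 18) + √7) = -21423 - (-10 - 104 + √7) = -21423 - (-114 + √7) = -21423 + (114 - √7) = -21309 - √7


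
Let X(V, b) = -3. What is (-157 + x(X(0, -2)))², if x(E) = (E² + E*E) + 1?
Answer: 19044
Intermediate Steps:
x(E) = 1 + 2*E² (x(E) = (E² + E²) + 1 = 2*E² + 1 = 1 + 2*E²)
(-157 + x(X(0, -2)))² = (-157 + (1 + 2*(-3)²))² = (-157 + (1 + 2*9))² = (-157 + (1 + 18))² = (-157 + 19)² = (-138)² = 19044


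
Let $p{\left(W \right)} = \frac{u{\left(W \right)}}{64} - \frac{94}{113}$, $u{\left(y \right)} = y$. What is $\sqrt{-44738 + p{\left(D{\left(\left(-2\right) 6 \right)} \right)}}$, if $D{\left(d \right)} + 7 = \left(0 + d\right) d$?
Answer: $\frac{i \sqrt{36559539863}}{904} \approx 211.51 i$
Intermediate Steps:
$D{\left(d \right)} = -7 + d^{2}$ ($D{\left(d \right)} = -7 + \left(0 + d\right) d = -7 + d d = -7 + d^{2}$)
$p{\left(W \right)} = - \frac{94}{113} + \frac{W}{64}$ ($p{\left(W \right)} = \frac{W}{64} - \frac{94}{113} = - \frac{94}{113} + \frac{W}{64}$)
$\sqrt{-44738 + p{\left(D{\left(\left(-2\right) 6 \right)} \right)}} = \sqrt{-44738 - \left(\frac{94}{113} - \frac{-7 + \left(\left(-2\right) 6\right)^{2}}{64}\right)} = \sqrt{-44738 - \left(\frac{94}{113} - \frac{-7 + \left(-12\right)^{2}}{64}\right)} = \sqrt{-44738 - \left(\frac{94}{113} - \frac{-7 + 144}{64}\right)} = \sqrt{-44738 + \left(- \frac{94}{113} + \frac{1}{64} \cdot 137\right)} = \sqrt{-44738 + \left(- \frac{94}{113} + \frac{137}{64}\right)} = \sqrt{-44738 + \frac{9465}{7232}} = \sqrt{- \frac{323535751}{7232}} = \frac{i \sqrt{36559539863}}{904}$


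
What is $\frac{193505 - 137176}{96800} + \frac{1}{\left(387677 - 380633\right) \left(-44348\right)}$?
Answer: $\frac{1099779050053}{1889943237600} \approx 0.58191$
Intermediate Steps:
$\frac{193505 - 137176}{96800} + \frac{1}{\left(387677 - 380633\right) \left(-44348\right)} = 56329 \cdot \frac{1}{96800} + \frac{1}{7044} \left(- \frac{1}{44348}\right) = \frac{56329}{96800} + \frac{1}{7044} \left(- \frac{1}{44348}\right) = \frac{56329}{96800} - \frac{1}{312387312} = \frac{1099779050053}{1889943237600}$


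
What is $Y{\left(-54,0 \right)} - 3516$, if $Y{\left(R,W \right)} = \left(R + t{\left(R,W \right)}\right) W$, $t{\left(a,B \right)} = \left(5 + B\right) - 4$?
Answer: $-3516$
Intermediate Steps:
$t{\left(a,B \right)} = 1 + B$
$Y{\left(R,W \right)} = W \left(1 + R + W\right)$ ($Y{\left(R,W \right)} = \left(R + \left(1 + W\right)\right) W = \left(1 + R + W\right) W = W \left(1 + R + W\right)$)
$Y{\left(-54,0 \right)} - 3516 = 0 \left(1 - 54 + 0\right) - 3516 = 0 \left(-53\right) - 3516 = 0 - 3516 = -3516$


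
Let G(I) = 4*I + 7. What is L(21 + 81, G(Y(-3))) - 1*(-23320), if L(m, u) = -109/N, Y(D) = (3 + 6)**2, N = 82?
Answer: 1912131/82 ≈ 23319.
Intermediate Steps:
Y(D) = 81 (Y(D) = 9**2 = 81)
G(I) = 7 + 4*I
L(m, u) = -109/82
L(21 + 81, G(Y(-3))) - 1*(-23320) = -109/82 - 1*(-23320) = -109/82 + 23320 = 1912131/82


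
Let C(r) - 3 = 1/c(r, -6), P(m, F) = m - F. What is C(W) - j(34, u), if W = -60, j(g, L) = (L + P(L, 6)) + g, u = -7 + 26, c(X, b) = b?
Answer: -379/6 ≈ -63.167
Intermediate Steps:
u = 19
j(g, L) = -6 + g + 2*L (j(g, L) = (L + (L - 1*6)) + g = (L + (L - 6)) + g = (L + (-6 + L)) + g = (-6 + 2*L) + g = -6 + g + 2*L)
C(r) = 17/6 (C(r) = 3 + 1/(-6) = 3 - ⅙ = 17/6)
C(W) - j(34, u) = 17/6 - (-6 + 34 + 2*19) = 17/6 - (-6 + 34 + 38) = 17/6 - 1*66 = 17/6 - 66 = -379/6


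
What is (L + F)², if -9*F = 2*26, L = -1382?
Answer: 156000100/81 ≈ 1.9259e+6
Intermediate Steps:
F = -52/9 (F = -2*26/9 = -⅑*52 = -52/9 ≈ -5.7778)
(L + F)² = (-1382 - 52/9)² = (-12490/9)² = 156000100/81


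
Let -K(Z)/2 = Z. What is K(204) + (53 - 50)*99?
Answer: -111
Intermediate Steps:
K(Z) = -2*Z
K(204) + (53 - 50)*99 = -2*204 + (53 - 50)*99 = -408 + 3*99 = -408 + 297 = -111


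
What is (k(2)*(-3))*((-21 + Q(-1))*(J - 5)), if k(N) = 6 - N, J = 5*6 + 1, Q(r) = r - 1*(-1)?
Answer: 6552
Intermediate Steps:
Q(r) = 1 + r (Q(r) = r + 1 = 1 + r)
J = 31 (J = 30 + 1 = 31)
(k(2)*(-3))*((-21 + Q(-1))*(J - 5)) = ((6 - 1*2)*(-3))*((-21 + (1 - 1))*(31 - 5)) = ((6 - 2)*(-3))*((-21 + 0)*26) = (4*(-3))*(-21*26) = -12*(-546) = 6552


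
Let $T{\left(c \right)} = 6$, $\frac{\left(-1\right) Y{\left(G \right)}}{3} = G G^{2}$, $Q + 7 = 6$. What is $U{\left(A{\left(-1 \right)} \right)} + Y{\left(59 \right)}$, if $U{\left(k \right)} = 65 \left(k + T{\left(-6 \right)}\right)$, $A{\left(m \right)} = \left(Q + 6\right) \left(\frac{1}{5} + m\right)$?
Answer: $-616007$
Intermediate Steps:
$Q = -1$ ($Q = -7 + 6 = -1$)
$Y{\left(G \right)} = - 3 G^{3}$ ($Y{\left(G \right)} = - 3 G G^{2} = - 3 G^{3}$)
$A{\left(m \right)} = 1 + 5 m$ ($A{\left(m \right)} = \left(-1 + 6\right) \left(\frac{1}{5} + m\right) = 5 \left(\frac{1}{5} + m\right) = 1 + 5 m$)
$U{\left(k \right)} = 390 + 65 k$ ($U{\left(k \right)} = 65 \left(k + 6\right) = 65 \left(6 + k\right) = 390 + 65 k$)
$U{\left(A{\left(-1 \right)} \right)} + Y{\left(59 \right)} = \left(390 + 65 \left(1 + 5 \left(-1\right)\right)\right) - 3 \cdot 59^{3} = \left(390 + 65 \left(1 - 5\right)\right) - 616137 = \left(390 + 65 \left(-4\right)\right) - 616137 = \left(390 - 260\right) - 616137 = 130 - 616137 = -616007$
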